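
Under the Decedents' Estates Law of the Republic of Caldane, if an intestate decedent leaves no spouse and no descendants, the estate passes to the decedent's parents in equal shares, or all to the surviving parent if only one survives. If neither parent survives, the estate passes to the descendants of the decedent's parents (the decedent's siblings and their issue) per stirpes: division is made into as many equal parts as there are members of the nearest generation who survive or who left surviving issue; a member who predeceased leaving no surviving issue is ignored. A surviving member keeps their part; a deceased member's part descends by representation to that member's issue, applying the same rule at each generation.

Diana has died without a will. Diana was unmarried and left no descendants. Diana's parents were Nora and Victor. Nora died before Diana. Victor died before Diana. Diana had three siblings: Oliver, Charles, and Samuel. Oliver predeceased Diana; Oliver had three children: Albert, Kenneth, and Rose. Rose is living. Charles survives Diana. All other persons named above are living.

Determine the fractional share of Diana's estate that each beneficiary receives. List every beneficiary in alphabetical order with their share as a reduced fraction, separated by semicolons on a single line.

Albert 1/9; Charles 1/3; Kenneth 1/9; Rose 1/9; Samuel 1/3

Neither parent survives and there are no descendants, so the estate passes to Diana's siblings and their issue per stirpes.
The estate is divided into 3 equal shares of 1/3 among Oliver, Charles, Samuel.
Oliver predeceased; the 1/3 allotted to Oliver's branch passes to Oliver's issue by representation.
The 1/3 is divided into 3 equal shares of 1/9 among Albert, Kenneth, Rose.
Albert is living and takes 1/9.
Kenneth is living and takes 1/9.
Rose is living and takes 1/9.
Charles is living and takes 1/3.
Samuel is living and takes 1/3.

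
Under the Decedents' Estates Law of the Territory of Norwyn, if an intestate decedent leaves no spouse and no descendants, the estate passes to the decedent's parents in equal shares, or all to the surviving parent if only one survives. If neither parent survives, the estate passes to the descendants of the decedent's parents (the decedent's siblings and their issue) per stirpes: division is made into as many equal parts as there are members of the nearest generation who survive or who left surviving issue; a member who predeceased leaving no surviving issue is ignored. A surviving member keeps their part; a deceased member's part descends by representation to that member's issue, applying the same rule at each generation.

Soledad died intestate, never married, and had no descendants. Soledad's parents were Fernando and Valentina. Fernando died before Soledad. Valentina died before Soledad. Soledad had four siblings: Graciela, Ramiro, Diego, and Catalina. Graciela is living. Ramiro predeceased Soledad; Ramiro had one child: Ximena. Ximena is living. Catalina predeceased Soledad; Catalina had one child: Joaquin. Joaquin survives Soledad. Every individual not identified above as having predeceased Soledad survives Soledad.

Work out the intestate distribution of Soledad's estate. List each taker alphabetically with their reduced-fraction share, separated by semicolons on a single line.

Neither parent survives and there are no descendants, so the estate passes to Soledad's siblings and their issue per stirpes.
The estate is divided into 4 equal shares of 1/4 among Graciela, Ramiro, Diego, Catalina.
Graciela is living and takes 1/4.
Ramiro predeceased; the 1/4 allotted to Ramiro's branch passes to Ramiro's issue by representation.
Ximena is the sole taker at this level and receives the full 1/4.
Diego is living and takes 1/4.
Catalina predeceased; the 1/4 allotted to Catalina's branch passes to Catalina's issue by representation.
Joaquin is the sole taker at this level and receives the full 1/4.

Diego 1/4; Graciela 1/4; Joaquin 1/4; Ximena 1/4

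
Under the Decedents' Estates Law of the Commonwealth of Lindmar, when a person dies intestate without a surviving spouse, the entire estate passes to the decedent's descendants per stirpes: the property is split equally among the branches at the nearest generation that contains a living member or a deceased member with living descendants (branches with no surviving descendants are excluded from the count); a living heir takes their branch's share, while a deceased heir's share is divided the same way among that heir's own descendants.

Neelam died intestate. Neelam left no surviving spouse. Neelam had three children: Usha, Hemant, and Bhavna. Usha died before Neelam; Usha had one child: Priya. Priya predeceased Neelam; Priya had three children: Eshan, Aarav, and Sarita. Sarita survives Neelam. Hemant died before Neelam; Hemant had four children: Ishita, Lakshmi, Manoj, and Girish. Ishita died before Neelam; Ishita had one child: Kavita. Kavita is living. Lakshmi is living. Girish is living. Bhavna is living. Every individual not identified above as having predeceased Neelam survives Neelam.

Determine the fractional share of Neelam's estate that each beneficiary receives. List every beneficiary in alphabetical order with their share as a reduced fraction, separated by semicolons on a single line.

Aarav 1/9; Bhavna 1/3; Eshan 1/9; Girish 1/12; Kavita 1/12; Lakshmi 1/12; Manoj 1/12; Sarita 1/9

There is no surviving spouse, so the entire estate passes to Neelam's descendants per stirpes.
The estate is divided into 3 equal shares of 1/3 among Usha, Hemant, Bhavna.
Usha predeceased; the 1/3 allotted to Usha's branch passes to Usha's issue by representation.
Priya's line is the sole branch at this level, so the full 1/3 passes to Priya's issue by representation.
The 1/3 is divided into 3 equal shares of 1/9 among Eshan, Aarav, Sarita.
Eshan is living and takes 1/9.
Aarav is living and takes 1/9.
Sarita is living and takes 1/9.
Hemant predeceased; the 1/3 allotted to Hemant's branch passes to Hemant's issue by representation.
The 1/3 is divided into 4 equal shares of 1/12 among Ishita, Lakshmi, Manoj, Girish.
Ishita predeceased; the 1/12 allotted to Ishita's branch passes to Ishita's issue by representation.
Kavita is the sole taker at this level and receives the full 1/12.
Lakshmi is living and takes 1/12.
Manoj is living and takes 1/12.
Girish is living and takes 1/12.
Bhavna is living and takes 1/3.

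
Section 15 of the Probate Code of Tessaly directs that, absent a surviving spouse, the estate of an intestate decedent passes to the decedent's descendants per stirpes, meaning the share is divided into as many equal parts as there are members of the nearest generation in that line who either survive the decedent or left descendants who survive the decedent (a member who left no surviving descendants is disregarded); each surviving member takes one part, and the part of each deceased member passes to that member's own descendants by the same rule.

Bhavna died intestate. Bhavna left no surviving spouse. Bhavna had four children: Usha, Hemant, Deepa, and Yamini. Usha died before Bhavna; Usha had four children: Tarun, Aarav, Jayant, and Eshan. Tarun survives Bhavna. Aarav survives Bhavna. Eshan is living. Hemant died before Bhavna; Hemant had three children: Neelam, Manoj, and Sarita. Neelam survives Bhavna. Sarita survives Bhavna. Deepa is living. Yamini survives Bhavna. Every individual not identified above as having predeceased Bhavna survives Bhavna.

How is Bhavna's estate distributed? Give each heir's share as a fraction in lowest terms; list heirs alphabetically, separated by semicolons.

Aarav 1/16; Deepa 1/4; Eshan 1/16; Jayant 1/16; Manoj 1/12; Neelam 1/12; Sarita 1/12; Tarun 1/16; Yamini 1/4

There is no surviving spouse, so the entire estate passes to Bhavna's descendants per stirpes.
The estate is divided into 4 equal shares of 1/4 among Usha, Hemant, Deepa, Yamini.
Usha predeceased; the 1/4 allotted to Usha's branch passes to Usha's issue by representation.
The 1/4 is divided into 4 equal shares of 1/16 among Tarun, Aarav, Jayant, Eshan.
Tarun is living and takes 1/16.
Aarav is living and takes 1/16.
Jayant is living and takes 1/16.
Eshan is living and takes 1/16.
Hemant predeceased; the 1/4 allotted to Hemant's branch passes to Hemant's issue by representation.
The 1/4 is divided into 3 equal shares of 1/12 among Neelam, Manoj, Sarita.
Neelam is living and takes 1/12.
Manoj is living and takes 1/12.
Sarita is living and takes 1/12.
Deepa is living and takes 1/4.
Yamini is living and takes 1/4.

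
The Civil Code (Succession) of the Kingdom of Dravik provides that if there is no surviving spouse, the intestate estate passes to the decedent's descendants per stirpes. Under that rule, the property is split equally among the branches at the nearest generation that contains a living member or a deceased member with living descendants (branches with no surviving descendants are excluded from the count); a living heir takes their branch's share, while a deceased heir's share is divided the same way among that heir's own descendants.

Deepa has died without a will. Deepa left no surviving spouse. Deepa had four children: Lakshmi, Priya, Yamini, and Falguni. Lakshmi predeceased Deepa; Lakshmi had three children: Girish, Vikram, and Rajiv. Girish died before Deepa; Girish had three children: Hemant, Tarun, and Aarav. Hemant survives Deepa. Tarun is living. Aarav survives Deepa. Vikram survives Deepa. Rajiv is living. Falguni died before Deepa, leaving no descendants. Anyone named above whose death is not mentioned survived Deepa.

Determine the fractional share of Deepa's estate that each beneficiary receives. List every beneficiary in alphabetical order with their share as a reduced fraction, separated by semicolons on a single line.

Aarav 1/27; Hemant 1/27; Priya 1/3; Rajiv 1/9; Tarun 1/27; Vikram 1/9; Yamini 1/3

There is no surviving spouse, so the entire estate passes to Deepa's descendants per stirpes.
Falguni left no surviving issue, so that branch lapses and is disregarded.
The estate is divided into 3 equal shares of 1/3 among Lakshmi, Priya, Yamini.
Lakshmi predeceased; the 1/3 allotted to Lakshmi's branch passes to Lakshmi's issue by representation.
The 1/3 is divided into 3 equal shares of 1/9 among Girish, Vikram, Rajiv.
Girish predeceased; the 1/9 allotted to Girish's branch passes to Girish's issue by representation.
The 1/9 is divided into 3 equal shares of 1/27 among Hemant, Tarun, Aarav.
Hemant is living and takes 1/27.
Tarun is living and takes 1/27.
Aarav is living and takes 1/27.
Vikram is living and takes 1/9.
Rajiv is living and takes 1/9.
Priya is living and takes 1/3.
Yamini is living and takes 1/3.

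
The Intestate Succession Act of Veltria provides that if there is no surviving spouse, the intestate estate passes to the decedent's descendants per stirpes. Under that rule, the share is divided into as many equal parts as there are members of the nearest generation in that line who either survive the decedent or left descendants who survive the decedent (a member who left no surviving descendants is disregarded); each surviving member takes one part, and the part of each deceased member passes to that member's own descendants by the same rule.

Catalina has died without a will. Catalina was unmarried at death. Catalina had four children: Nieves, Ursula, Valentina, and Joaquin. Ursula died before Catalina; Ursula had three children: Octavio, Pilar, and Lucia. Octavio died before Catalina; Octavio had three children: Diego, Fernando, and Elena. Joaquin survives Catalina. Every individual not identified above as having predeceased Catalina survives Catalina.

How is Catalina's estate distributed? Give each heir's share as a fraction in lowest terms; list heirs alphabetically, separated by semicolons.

Diego 1/36; Elena 1/36; Fernando 1/36; Joaquin 1/4; Lucia 1/12; Nieves 1/4; Pilar 1/12; Valentina 1/4

There is no surviving spouse, so the entire estate passes to Catalina's descendants per stirpes.
The estate is divided into 4 equal shares of 1/4 among Nieves, Ursula, Valentina, Joaquin.
Nieves is living and takes 1/4.
Ursula predeceased; the 1/4 allotted to Ursula's branch passes to Ursula's issue by representation.
The 1/4 is divided into 3 equal shares of 1/12 among Octavio, Pilar, Lucia.
Octavio predeceased; the 1/12 allotted to Octavio's branch passes to Octavio's issue by representation.
The 1/12 is divided into 3 equal shares of 1/36 among Diego, Fernando, Elena.
Diego is living and takes 1/36.
Fernando is living and takes 1/36.
Elena is living and takes 1/36.
Pilar is living and takes 1/12.
Lucia is living and takes 1/12.
Valentina is living and takes 1/4.
Joaquin is living and takes 1/4.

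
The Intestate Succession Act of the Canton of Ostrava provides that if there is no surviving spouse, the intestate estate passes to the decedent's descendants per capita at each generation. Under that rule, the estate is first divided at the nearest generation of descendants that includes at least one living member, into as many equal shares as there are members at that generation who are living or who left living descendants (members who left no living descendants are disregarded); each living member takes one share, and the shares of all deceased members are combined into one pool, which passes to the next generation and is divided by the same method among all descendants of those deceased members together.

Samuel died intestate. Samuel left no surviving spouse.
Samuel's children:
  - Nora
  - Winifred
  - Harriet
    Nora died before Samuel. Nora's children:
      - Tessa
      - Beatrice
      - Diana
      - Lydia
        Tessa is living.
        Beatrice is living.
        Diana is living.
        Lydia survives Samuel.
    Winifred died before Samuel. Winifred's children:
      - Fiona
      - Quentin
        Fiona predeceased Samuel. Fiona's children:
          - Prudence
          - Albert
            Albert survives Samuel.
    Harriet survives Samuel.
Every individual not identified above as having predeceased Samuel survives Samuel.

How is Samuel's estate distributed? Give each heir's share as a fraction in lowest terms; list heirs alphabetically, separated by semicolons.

Albert 1/18; Beatrice 1/9; Diana 1/9; Harriet 1/3; Lydia 1/9; Prudence 1/18; Quentin 1/9; Tessa 1/9

There is no surviving spouse, so the entire estate passes to Samuel's descendants per capita at each generation.
At generation 1 (Nora, Winifred, Harriet) there are 3 shares of (1)/3 = 1/3 each.
Living: Harriet — each takes 1/3.
Deceased: Nora and Winifred. Their combined 2/3 is pooled and carried to generation 2.
At generation 2 (Tessa, Beatrice, Diana, Lydia, Fiona, Quentin) there are 6 shares of (2/3)/6 = 1/9 each.
Living: Tessa, Beatrice, Diana, Lydia, and Quentin — each takes 1/9.
Deceased: Fiona. That 1/9 share is carried to generation 3.
At generation 3 (Prudence, Albert) there are 2 shares of (1/9)/2 = 1/18 each.
Living: Prudence and Albert — each takes 1/18.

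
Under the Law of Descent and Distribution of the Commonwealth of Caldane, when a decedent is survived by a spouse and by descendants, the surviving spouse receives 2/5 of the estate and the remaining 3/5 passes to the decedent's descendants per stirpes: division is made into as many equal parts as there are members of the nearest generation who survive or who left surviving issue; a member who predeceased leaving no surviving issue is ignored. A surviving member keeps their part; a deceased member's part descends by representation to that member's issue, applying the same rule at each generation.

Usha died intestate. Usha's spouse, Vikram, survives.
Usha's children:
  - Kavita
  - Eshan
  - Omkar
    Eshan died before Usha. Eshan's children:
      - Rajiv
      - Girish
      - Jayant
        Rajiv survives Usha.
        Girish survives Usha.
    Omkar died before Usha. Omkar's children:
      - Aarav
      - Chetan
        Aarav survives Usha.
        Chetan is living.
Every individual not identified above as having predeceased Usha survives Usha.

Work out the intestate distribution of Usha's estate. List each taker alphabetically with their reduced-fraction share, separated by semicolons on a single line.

Vikram, as surviving spouse, takes 2/5.
The remaining 3/5 passes to Usha's descendants per stirpes.
The 3/5 is divided into 3 equal shares of 1/5 among Kavita, Eshan, Omkar.
Kavita is living and takes 1/5.
Eshan predeceased; the 1/5 allotted to Eshan's branch passes to Eshan's issue by representation.
The 1/5 is divided into 3 equal shares of 1/15 among Rajiv, Girish, Jayant.
Rajiv is living and takes 1/15.
Girish is living and takes 1/15.
Jayant is living and takes 1/15.
Omkar predeceased; the 1/5 allotted to Omkar's branch passes to Omkar's issue by representation.
The 1/5 is divided into 2 equal shares of 1/10 among Aarav, Chetan.
Aarav is living and takes 1/10.
Chetan is living and takes 1/10.

Aarav 1/10; Chetan 1/10; Girish 1/15; Jayant 1/15; Kavita 1/5; Rajiv 1/15; Vikram 2/5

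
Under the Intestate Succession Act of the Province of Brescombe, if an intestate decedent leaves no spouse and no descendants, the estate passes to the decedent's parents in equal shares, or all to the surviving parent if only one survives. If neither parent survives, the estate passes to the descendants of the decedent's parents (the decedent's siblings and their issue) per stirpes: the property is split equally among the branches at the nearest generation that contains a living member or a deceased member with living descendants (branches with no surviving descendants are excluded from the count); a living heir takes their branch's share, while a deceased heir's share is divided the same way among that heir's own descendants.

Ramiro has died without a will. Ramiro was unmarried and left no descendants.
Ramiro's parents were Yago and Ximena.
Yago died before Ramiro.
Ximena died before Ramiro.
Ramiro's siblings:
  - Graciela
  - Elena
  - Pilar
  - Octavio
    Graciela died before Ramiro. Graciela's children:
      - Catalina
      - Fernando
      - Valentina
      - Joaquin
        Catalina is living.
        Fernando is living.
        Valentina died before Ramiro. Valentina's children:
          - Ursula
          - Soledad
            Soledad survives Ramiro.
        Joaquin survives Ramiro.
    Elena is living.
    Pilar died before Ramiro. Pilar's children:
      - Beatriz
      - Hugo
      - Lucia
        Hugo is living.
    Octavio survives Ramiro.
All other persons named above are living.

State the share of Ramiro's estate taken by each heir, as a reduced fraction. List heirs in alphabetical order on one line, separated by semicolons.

Neither parent survives and there are no descendants, so the estate passes to Ramiro's siblings and their issue per stirpes.
The estate is divided into 4 equal shares of 1/4 among Graciela, Elena, Pilar, Octavio.
Graciela predeceased; the 1/4 allotted to Graciela's branch passes to Graciela's issue by representation.
The 1/4 is divided into 4 equal shares of 1/16 among Catalina, Fernando, Valentina, Joaquin.
Catalina is living and takes 1/16.
Fernando is living and takes 1/16.
Valentina predeceased; the 1/16 allotted to Valentina's branch passes to Valentina's issue by representation.
The 1/16 is divided into 2 equal shares of 1/32 among Ursula, Soledad.
Ursula is living and takes 1/32.
Soledad is living and takes 1/32.
Joaquin is living and takes 1/16.
Elena is living and takes 1/4.
Pilar predeceased; the 1/4 allotted to Pilar's branch passes to Pilar's issue by representation.
The 1/4 is divided into 3 equal shares of 1/12 among Beatriz, Hugo, Lucia.
Beatriz is living and takes 1/12.
Hugo is living and takes 1/12.
Lucia is living and takes 1/12.
Octavio is living and takes 1/4.

Beatriz 1/12; Catalina 1/16; Elena 1/4; Fernando 1/16; Hugo 1/12; Joaquin 1/16; Lucia 1/12; Octavio 1/4; Soledad 1/32; Ursula 1/32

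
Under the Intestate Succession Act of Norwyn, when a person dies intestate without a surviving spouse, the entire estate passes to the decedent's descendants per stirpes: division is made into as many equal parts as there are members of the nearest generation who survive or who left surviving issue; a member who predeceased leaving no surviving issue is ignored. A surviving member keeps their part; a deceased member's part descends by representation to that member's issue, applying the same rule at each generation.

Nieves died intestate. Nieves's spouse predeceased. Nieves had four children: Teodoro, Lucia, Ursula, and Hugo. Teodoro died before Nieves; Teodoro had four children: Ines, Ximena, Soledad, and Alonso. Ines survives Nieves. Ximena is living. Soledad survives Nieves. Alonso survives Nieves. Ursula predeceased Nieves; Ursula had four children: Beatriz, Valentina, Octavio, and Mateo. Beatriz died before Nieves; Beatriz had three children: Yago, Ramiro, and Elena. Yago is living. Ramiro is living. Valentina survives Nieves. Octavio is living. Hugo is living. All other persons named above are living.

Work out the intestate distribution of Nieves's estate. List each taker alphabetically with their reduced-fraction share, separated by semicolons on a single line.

Alonso 1/16; Elena 1/48; Hugo 1/4; Ines 1/16; Lucia 1/4; Mateo 1/16; Octavio 1/16; Ramiro 1/48; Soledad 1/16; Valentina 1/16; Ximena 1/16; Yago 1/48

There is no surviving spouse, so the entire estate passes to Nieves's descendants per stirpes.
The estate is divided into 4 equal shares of 1/4 among Teodoro, Lucia, Ursula, Hugo.
Teodoro predeceased; the 1/4 allotted to Teodoro's branch passes to Teodoro's issue by representation.
The 1/4 is divided into 4 equal shares of 1/16 among Ines, Ximena, Soledad, Alonso.
Ines is living and takes 1/16.
Ximena is living and takes 1/16.
Soledad is living and takes 1/16.
Alonso is living and takes 1/16.
Lucia is living and takes 1/4.
Ursula predeceased; the 1/4 allotted to Ursula's branch passes to Ursula's issue by representation.
The 1/4 is divided into 4 equal shares of 1/16 among Beatriz, Valentina, Octavio, Mateo.
Beatriz predeceased; the 1/16 allotted to Beatriz's branch passes to Beatriz's issue by representation.
The 1/16 is divided into 3 equal shares of 1/48 among Yago, Ramiro, Elena.
Yago is living and takes 1/48.
Ramiro is living and takes 1/48.
Elena is living and takes 1/48.
Valentina is living and takes 1/16.
Octavio is living and takes 1/16.
Mateo is living and takes 1/16.
Hugo is living and takes 1/4.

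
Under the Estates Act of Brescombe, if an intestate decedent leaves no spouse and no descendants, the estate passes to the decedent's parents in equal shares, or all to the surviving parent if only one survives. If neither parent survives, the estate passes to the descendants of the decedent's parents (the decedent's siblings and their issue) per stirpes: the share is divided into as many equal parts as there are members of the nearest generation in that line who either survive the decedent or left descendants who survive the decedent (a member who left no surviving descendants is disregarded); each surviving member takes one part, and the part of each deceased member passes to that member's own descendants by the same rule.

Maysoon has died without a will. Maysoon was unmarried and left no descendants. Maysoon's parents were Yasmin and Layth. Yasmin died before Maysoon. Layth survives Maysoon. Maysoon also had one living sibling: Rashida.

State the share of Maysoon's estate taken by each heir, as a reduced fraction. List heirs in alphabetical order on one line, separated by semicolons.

Only one parent, Layth, survives, so Layth takes the entire estate. The siblings take nothing because a surviving parent has priority.

Layth 1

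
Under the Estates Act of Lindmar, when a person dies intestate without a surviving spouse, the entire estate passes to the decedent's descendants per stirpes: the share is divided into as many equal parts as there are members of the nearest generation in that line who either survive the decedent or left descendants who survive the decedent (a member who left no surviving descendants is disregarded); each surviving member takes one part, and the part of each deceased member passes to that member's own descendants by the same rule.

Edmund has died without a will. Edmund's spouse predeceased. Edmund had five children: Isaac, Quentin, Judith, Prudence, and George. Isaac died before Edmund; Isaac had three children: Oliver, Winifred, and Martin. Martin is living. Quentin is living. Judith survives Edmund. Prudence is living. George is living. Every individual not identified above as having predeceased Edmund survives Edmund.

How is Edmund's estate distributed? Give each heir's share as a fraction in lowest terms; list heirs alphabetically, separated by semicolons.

There is no surviving spouse, so the entire estate passes to Edmund's descendants per stirpes.
The estate is divided into 5 equal shares of 1/5 among Isaac, Quentin, Judith, Prudence, George.
Isaac predeceased; the 1/5 allotted to Isaac's branch passes to Isaac's issue by representation.
The 1/5 is divided into 3 equal shares of 1/15 among Oliver, Winifred, Martin.
Oliver is living and takes 1/15.
Winifred is living and takes 1/15.
Martin is living and takes 1/15.
Quentin is living and takes 1/5.
Judith is living and takes 1/5.
Prudence is living and takes 1/5.
George is living and takes 1/5.

George 1/5; Judith 1/5; Martin 1/15; Oliver 1/15; Prudence 1/5; Quentin 1/5; Winifred 1/15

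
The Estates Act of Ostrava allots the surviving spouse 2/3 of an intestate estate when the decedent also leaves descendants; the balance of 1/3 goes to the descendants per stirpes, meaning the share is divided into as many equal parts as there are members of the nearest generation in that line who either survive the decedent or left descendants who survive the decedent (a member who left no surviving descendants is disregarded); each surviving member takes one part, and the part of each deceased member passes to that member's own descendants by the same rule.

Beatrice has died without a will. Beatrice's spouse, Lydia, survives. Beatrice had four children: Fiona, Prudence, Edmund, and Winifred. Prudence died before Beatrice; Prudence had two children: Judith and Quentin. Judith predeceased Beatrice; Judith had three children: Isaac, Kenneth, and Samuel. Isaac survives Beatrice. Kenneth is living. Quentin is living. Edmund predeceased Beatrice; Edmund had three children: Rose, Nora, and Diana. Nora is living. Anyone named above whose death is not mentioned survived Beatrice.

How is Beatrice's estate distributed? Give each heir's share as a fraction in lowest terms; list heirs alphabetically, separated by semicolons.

Diana 1/36; Fiona 1/12; Isaac 1/72; Kenneth 1/72; Lydia 2/3; Nora 1/36; Quentin 1/24; Rose 1/36; Samuel 1/72; Winifred 1/12

Lydia, as surviving spouse, takes 2/3.
The remaining 1/3 passes to Beatrice's descendants per stirpes.
The 1/3 is divided into 4 equal shares of 1/12 among Fiona, Prudence, Edmund, Winifred.
Fiona is living and takes 1/12.
Prudence predeceased; the 1/12 allotted to Prudence's branch passes to Prudence's issue by representation.
The 1/12 is divided into 2 equal shares of 1/24 among Judith, Quentin.
Judith predeceased; the 1/24 allotted to Judith's branch passes to Judith's issue by representation.
The 1/24 is divided into 3 equal shares of 1/72 among Isaac, Kenneth, Samuel.
Isaac is living and takes 1/72.
Kenneth is living and takes 1/72.
Samuel is living and takes 1/72.
Quentin is living and takes 1/24.
Edmund predeceased; the 1/12 allotted to Edmund's branch passes to Edmund's issue by representation.
The 1/12 is divided into 3 equal shares of 1/36 among Rose, Nora, Diana.
Rose is living and takes 1/36.
Nora is living and takes 1/36.
Diana is living and takes 1/36.
Winifred is living and takes 1/12.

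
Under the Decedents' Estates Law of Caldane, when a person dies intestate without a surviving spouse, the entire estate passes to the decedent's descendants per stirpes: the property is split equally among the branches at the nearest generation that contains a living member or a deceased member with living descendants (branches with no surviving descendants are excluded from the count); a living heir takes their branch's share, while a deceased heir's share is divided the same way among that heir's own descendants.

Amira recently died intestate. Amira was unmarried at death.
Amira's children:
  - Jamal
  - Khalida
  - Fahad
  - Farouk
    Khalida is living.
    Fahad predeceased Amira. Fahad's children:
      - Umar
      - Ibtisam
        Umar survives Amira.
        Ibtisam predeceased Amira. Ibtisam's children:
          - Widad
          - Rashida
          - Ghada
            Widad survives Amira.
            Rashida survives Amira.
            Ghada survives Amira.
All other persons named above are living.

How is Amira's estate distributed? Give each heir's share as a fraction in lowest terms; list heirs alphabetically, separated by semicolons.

There is no surviving spouse, so the entire estate passes to Amira's descendants per stirpes.
The estate is divided into 4 equal shares of 1/4 among Jamal, Khalida, Fahad, Farouk.
Jamal is living and takes 1/4.
Khalida is living and takes 1/4.
Fahad predeceased; the 1/4 allotted to Fahad's branch passes to Fahad's issue by representation.
The 1/4 is divided into 2 equal shares of 1/8 among Umar, Ibtisam.
Umar is living and takes 1/8.
Ibtisam predeceased; the 1/8 allotted to Ibtisam's branch passes to Ibtisam's issue by representation.
The 1/8 is divided into 3 equal shares of 1/24 among Widad, Rashida, Ghada.
Widad is living and takes 1/24.
Rashida is living and takes 1/24.
Ghada is living and takes 1/24.
Farouk is living and takes 1/4.

Farouk 1/4; Ghada 1/24; Jamal 1/4; Khalida 1/4; Rashida 1/24; Umar 1/8; Widad 1/24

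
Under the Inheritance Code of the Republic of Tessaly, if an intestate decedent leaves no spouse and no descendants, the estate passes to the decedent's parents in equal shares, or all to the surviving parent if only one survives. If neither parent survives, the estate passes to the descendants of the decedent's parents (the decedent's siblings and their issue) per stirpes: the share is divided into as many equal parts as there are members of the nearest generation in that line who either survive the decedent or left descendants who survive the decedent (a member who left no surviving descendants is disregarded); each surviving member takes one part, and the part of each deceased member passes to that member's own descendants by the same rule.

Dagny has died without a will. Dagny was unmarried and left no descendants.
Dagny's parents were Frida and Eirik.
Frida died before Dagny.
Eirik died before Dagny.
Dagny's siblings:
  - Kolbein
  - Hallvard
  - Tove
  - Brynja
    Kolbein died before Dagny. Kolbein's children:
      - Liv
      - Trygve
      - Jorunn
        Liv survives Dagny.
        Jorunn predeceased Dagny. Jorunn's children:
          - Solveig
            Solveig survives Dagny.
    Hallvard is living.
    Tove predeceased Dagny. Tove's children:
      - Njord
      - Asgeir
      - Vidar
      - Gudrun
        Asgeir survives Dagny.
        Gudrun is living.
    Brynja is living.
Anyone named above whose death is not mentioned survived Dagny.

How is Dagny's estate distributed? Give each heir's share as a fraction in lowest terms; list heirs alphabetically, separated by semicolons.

Asgeir 1/16; Brynja 1/4; Gudrun 1/16; Hallvard 1/4; Liv 1/12; Njord 1/16; Solveig 1/12; Trygve 1/12; Vidar 1/16

Neither parent survives and there are no descendants, so the estate passes to Dagny's siblings and their issue per stirpes.
The estate is divided into 4 equal shares of 1/4 among Kolbein, Hallvard, Tove, Brynja.
Kolbein predeceased; the 1/4 allotted to Kolbein's branch passes to Kolbein's issue by representation.
The 1/4 is divided into 3 equal shares of 1/12 among Liv, Trygve, Jorunn.
Liv is living and takes 1/12.
Trygve is living and takes 1/12.
Jorunn predeceased; the 1/12 allotted to Jorunn's branch passes to Jorunn's issue by representation.
Solveig is the sole taker at this level and receives the full 1/12.
Hallvard is living and takes 1/4.
Tove predeceased; the 1/4 allotted to Tove's branch passes to Tove's issue by representation.
The 1/4 is divided into 4 equal shares of 1/16 among Njord, Asgeir, Vidar, Gudrun.
Njord is living and takes 1/16.
Asgeir is living and takes 1/16.
Vidar is living and takes 1/16.
Gudrun is living and takes 1/16.
Brynja is living and takes 1/4.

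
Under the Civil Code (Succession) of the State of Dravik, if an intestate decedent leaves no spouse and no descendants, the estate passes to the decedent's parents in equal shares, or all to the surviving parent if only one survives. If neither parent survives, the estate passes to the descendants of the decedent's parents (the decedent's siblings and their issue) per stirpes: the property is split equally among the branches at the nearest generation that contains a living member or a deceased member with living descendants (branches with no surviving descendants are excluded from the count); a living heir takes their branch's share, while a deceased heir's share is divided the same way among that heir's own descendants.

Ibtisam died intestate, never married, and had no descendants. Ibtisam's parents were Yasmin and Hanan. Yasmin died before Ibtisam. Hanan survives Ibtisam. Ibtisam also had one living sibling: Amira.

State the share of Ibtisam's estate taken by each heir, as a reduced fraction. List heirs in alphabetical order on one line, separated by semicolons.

Hanan 1

Only one parent, Hanan, survives, so Hanan takes the entire estate. The siblings take nothing because a surviving parent has priority.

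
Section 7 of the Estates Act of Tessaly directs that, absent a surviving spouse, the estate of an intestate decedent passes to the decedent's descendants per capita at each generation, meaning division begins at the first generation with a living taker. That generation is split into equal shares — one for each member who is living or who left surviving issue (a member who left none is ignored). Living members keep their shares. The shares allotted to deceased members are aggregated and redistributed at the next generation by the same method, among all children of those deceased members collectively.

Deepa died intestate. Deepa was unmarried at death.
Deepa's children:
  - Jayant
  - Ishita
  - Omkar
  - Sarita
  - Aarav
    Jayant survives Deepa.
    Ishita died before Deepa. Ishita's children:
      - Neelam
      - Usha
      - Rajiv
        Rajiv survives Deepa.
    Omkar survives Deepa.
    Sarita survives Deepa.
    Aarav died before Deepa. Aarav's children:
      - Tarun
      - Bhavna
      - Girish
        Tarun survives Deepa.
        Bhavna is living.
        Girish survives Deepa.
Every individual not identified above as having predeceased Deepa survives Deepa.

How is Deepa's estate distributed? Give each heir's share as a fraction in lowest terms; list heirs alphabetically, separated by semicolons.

Bhavna 1/15; Girish 1/15; Jayant 1/5; Neelam 1/15; Omkar 1/5; Rajiv 1/15; Sarita 1/5; Tarun 1/15; Usha 1/15

There is no surviving spouse, so the entire estate passes to Deepa's descendants per capita at each generation.
At generation 1 (Jayant, Ishita, Omkar, Sarita, Aarav) there are 5 shares of (1)/5 = 1/5 each.
Living: Jayant, Omkar, and Sarita — each takes 1/5.
Deceased: Ishita and Aarav. Their combined 2/5 is pooled and carried to generation 2.
At generation 2 (Neelam, Usha, Rajiv, Tarun, Bhavna, Girish) there are 6 shares of (2/5)/6 = 1/15 each.
Living: Neelam, Usha, Rajiv, Tarun, Bhavna, and Girish — each takes 1/15.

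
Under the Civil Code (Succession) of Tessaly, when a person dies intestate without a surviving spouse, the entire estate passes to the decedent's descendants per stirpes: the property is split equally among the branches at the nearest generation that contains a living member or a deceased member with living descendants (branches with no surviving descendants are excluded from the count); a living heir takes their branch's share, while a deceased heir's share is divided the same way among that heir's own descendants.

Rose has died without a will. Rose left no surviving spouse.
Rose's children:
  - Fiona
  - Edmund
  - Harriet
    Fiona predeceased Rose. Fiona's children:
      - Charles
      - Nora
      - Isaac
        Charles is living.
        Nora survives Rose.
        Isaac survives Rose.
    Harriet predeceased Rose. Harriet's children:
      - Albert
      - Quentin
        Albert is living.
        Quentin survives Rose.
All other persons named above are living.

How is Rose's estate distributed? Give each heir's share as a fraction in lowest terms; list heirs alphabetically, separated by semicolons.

There is no surviving spouse, so the entire estate passes to Rose's descendants per stirpes.
The estate is divided into 3 equal shares of 1/3 among Fiona, Edmund, Harriet.
Fiona predeceased; the 1/3 allotted to Fiona's branch passes to Fiona's issue by representation.
The 1/3 is divided into 3 equal shares of 1/9 among Charles, Nora, Isaac.
Charles is living and takes 1/9.
Nora is living and takes 1/9.
Isaac is living and takes 1/9.
Edmund is living and takes 1/3.
Harriet predeceased; the 1/3 allotted to Harriet's branch passes to Harriet's issue by representation.
The 1/3 is divided into 2 equal shares of 1/6 among Albert, Quentin.
Albert is living and takes 1/6.
Quentin is living and takes 1/6.

Albert 1/6; Charles 1/9; Edmund 1/3; Isaac 1/9; Nora 1/9; Quentin 1/6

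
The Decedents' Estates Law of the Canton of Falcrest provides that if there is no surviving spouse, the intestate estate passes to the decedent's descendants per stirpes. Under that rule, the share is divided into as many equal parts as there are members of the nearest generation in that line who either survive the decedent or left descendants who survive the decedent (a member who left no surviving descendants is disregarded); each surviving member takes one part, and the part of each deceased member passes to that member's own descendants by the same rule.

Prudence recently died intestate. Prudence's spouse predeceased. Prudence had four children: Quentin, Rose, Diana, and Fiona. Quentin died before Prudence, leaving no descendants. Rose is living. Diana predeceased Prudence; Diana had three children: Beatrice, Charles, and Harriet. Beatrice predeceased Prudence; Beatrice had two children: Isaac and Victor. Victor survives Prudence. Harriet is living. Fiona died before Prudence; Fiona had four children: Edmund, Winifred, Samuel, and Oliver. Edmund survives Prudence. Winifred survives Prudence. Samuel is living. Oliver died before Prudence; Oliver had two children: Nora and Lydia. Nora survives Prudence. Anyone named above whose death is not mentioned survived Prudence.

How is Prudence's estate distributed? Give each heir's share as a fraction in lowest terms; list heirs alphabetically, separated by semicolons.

Charles 1/9; Edmund 1/12; Harriet 1/9; Isaac 1/18; Lydia 1/24; Nora 1/24; Rose 1/3; Samuel 1/12; Victor 1/18; Winifred 1/12

There is no surviving spouse, so the entire estate passes to Prudence's descendants per stirpes.
Quentin left no surviving issue, so that branch lapses and is disregarded.
The estate is divided into 3 equal shares of 1/3 among Rose, Diana, Fiona.
Rose is living and takes 1/3.
Diana predeceased; the 1/3 allotted to Diana's branch passes to Diana's issue by representation.
The 1/3 is divided into 3 equal shares of 1/9 among Beatrice, Charles, Harriet.
Beatrice predeceased; the 1/9 allotted to Beatrice's branch passes to Beatrice's issue by representation.
The 1/9 is divided into 2 equal shares of 1/18 among Isaac, Victor.
Isaac is living and takes 1/18.
Victor is living and takes 1/18.
Charles is living and takes 1/9.
Harriet is living and takes 1/9.
Fiona predeceased; the 1/3 allotted to Fiona's branch passes to Fiona's issue by representation.
The 1/3 is divided into 4 equal shares of 1/12 among Edmund, Winifred, Samuel, Oliver.
Edmund is living and takes 1/12.
Winifred is living and takes 1/12.
Samuel is living and takes 1/12.
Oliver predeceased; the 1/12 allotted to Oliver's branch passes to Oliver's issue by representation.
The 1/12 is divided into 2 equal shares of 1/24 among Nora, Lydia.
Nora is living and takes 1/24.
Lydia is living and takes 1/24.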